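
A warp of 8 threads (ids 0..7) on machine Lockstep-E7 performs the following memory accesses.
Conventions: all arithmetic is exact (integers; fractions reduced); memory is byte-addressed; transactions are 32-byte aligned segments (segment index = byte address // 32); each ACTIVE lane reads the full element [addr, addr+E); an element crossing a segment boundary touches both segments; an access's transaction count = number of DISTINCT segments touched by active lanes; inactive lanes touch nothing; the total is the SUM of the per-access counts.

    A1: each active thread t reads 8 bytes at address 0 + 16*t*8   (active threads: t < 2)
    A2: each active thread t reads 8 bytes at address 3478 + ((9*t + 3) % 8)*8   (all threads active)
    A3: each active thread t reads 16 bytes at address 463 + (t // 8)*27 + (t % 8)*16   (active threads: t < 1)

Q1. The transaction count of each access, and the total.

A1: 2 transactions
A2: 3 transactions
A3: 1 transaction

Answer: 2,3,1; total 6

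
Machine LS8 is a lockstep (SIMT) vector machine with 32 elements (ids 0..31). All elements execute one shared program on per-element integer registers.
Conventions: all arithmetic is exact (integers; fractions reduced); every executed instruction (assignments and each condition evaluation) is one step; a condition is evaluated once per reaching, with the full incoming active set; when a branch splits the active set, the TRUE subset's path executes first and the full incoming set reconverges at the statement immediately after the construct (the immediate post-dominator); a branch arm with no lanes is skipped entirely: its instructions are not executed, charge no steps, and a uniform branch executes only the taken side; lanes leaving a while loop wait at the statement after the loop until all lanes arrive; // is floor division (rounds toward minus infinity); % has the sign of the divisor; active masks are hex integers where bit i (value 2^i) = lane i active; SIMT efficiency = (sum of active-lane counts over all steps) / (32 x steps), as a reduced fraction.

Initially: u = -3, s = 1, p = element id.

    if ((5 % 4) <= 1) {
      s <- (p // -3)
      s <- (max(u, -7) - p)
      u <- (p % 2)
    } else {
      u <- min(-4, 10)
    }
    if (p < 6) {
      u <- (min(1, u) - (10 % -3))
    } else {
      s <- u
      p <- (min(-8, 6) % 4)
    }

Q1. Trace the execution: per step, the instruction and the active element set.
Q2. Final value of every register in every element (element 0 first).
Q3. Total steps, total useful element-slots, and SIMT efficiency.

step 0: eval ((5 % 4) <= 1)          0xffffffff
step 1: s <- (p // -3)               0xffffffff
step 2: s <- (max(u, -7) - p)        0xffffffff
step 3: u <- (p % 2)                 0xffffffff
step 4: eval (p < 6)                 0xffffffff
step 5: u <- (min(1, u) - (10 % -3)) 0x0000003f
step 6: s <- u                       0xffffffc0
step 7: p <- (min(-8, 6) % 4)        0xffffffc0

Answer: 8 steps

u: 2,3,2,3,2,3,0,1,0,1,0,1,0,1,0,1,0,1,0,1,0,1,0,1,0,1,0,1,0,1,0,1
s: -3,-4,-5,-6,-7,-8,0,1,0,1,0,1,0,1,0,1,0,1,0,1,0,1,0,1,0,1,0,1,0,1,0,1
p: 0,1,2,3,4,5,0,0,0,0,0,0,0,0,0,0,0,0,0,0,0,0,0,0,0,0,0,0,0,0,0,0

steps = 8; useful = 218; efficiency = 218/256 = 109/128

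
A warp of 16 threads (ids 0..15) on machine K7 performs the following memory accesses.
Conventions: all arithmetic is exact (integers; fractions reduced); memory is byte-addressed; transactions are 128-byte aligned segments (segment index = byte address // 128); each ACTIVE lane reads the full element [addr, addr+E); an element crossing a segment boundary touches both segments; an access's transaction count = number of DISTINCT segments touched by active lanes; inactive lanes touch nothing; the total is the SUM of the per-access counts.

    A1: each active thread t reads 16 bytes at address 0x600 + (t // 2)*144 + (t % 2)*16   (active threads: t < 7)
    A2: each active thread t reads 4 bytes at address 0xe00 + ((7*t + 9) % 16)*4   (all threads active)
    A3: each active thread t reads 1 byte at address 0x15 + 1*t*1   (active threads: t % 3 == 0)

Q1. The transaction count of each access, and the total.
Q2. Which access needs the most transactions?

A1: 4 transactions
A2: 1 transaction
A3: 1 transaction

Answer: 4,1,1; total 6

Answer: A1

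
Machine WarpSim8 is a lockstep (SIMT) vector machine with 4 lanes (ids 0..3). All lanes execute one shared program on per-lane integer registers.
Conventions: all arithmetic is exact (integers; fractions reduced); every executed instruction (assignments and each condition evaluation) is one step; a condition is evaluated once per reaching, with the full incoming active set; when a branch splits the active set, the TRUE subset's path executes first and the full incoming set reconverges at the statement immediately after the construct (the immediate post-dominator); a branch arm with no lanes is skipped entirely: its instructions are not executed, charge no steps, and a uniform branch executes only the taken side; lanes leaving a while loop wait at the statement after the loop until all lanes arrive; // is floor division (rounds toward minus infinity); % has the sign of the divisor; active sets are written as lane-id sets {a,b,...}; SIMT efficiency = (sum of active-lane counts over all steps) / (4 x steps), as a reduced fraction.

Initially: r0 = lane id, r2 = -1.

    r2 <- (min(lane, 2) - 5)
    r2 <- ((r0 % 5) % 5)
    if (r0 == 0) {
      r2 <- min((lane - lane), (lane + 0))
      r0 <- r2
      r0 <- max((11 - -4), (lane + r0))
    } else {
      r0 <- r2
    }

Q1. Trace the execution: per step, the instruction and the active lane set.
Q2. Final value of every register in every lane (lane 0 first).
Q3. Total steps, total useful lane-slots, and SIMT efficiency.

step 0: r2 <- (min(lane, 2) - 5)     {0,1,2,3}
step 1: r2 <- ((r0 % 5) % 5)         {0,1,2,3}
step 2: eval (r0 == 0)               {0,1,2,3}
step 3: r2 <- min((lane - lane), (lane + 0)) {0}
step 4: r0 <- r2                     {0}
step 5: r0 <- max((11 - -4), (lane + r0)) {0}
step 6: r0 <- r2                     {1,2,3}

Answer: 7 steps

r0: 15,1,2,3
r2: 0,1,2,3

steps = 7; useful = 18; efficiency = 18/28 = 9/14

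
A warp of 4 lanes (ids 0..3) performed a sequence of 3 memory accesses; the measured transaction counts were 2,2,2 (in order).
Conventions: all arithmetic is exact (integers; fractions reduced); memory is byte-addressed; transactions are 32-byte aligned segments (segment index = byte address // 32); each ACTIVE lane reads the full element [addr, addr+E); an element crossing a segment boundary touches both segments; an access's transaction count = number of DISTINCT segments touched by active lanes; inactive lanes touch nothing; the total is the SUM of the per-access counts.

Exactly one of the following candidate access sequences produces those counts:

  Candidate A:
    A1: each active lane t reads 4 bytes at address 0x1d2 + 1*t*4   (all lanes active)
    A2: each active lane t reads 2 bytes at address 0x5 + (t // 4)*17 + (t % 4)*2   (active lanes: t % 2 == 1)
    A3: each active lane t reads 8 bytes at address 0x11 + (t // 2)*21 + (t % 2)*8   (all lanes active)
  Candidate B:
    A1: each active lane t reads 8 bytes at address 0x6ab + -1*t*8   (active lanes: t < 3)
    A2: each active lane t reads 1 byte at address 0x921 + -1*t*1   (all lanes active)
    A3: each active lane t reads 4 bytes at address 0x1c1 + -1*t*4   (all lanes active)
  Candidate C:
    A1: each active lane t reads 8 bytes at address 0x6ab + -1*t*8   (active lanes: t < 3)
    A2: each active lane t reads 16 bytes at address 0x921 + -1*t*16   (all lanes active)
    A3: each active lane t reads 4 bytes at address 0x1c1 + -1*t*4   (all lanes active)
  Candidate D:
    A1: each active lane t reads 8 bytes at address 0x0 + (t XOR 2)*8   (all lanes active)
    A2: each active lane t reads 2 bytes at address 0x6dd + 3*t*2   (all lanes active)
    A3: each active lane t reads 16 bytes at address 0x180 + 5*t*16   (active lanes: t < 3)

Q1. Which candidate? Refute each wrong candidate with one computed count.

A: A2 gives 1 transaction, not 2
C: A2 gives 3 transactions, not 2
D: A1 gives 1 transaction, not 2
B: all counts match (2,2,2)

Answer: B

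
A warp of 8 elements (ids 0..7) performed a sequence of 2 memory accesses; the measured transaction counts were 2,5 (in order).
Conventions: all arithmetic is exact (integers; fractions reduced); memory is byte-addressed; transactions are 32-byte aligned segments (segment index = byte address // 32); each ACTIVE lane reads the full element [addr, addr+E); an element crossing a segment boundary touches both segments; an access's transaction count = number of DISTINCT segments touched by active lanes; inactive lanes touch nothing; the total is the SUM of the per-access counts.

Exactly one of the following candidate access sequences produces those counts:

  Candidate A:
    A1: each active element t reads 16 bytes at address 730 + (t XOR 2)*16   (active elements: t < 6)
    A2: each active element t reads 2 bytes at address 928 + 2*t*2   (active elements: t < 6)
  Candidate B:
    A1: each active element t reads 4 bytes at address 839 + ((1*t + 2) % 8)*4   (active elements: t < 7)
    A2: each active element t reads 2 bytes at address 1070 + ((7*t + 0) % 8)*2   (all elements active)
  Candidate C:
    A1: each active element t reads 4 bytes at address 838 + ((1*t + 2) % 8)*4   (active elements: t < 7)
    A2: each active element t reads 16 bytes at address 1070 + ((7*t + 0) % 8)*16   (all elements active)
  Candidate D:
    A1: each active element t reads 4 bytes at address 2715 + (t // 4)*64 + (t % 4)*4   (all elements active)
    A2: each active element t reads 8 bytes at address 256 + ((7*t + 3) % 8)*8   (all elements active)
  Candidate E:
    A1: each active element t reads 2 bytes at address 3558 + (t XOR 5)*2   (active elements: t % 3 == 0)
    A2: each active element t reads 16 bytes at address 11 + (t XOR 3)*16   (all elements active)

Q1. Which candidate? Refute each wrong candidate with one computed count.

A: A1 gives 5 transactions, not 2
B: A2 gives 1 transaction, not 5
D: A1 gives 4 transactions, not 2
E: A1 gives 1 transaction, not 2
C: all counts match (2,5)

Answer: C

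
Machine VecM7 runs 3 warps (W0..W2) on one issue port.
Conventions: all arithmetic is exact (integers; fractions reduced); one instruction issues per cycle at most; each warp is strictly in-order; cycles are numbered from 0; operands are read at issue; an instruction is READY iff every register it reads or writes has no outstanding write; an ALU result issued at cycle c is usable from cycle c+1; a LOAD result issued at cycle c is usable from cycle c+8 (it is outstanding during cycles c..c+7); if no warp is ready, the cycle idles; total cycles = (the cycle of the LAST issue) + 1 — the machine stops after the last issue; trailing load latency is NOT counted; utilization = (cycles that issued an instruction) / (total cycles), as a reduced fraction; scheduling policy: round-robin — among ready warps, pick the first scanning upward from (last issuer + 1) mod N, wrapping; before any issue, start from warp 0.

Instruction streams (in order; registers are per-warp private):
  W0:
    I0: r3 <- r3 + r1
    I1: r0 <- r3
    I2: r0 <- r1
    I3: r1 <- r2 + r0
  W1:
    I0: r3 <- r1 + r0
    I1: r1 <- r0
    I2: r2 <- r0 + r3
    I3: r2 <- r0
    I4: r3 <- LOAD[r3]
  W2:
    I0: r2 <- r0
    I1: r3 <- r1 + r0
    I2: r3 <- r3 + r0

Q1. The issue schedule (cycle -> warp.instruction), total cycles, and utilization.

cycle 0: W0.I0
cycle 1: W1.I0
cycle 2: W2.I0
cycle 3: W0.I1
cycle 4: W1.I1
cycle 5: W2.I1
cycle 6: W0.I2
cycle 7: W1.I2
cycle 8: W2.I2
cycle 9: W0.I3
cycle 10: W1.I3
cycle 11: W1.I4

Answer: 12 cycles, utilization 1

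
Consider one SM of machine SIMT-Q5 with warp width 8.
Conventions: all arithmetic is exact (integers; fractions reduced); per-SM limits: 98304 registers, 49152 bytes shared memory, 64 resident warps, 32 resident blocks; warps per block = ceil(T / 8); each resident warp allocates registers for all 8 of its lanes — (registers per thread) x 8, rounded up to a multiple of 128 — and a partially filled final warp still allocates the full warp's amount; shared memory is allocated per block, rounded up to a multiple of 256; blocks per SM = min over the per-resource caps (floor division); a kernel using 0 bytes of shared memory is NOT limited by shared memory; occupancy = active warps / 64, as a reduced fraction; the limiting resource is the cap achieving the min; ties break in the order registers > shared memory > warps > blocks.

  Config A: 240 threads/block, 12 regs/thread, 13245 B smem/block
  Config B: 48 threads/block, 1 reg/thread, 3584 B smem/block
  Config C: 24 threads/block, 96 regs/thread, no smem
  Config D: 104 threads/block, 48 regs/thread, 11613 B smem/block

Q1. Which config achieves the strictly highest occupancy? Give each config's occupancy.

occupancies: A 15/16, B 15/16, C 63/64, D 13/16

Answer: C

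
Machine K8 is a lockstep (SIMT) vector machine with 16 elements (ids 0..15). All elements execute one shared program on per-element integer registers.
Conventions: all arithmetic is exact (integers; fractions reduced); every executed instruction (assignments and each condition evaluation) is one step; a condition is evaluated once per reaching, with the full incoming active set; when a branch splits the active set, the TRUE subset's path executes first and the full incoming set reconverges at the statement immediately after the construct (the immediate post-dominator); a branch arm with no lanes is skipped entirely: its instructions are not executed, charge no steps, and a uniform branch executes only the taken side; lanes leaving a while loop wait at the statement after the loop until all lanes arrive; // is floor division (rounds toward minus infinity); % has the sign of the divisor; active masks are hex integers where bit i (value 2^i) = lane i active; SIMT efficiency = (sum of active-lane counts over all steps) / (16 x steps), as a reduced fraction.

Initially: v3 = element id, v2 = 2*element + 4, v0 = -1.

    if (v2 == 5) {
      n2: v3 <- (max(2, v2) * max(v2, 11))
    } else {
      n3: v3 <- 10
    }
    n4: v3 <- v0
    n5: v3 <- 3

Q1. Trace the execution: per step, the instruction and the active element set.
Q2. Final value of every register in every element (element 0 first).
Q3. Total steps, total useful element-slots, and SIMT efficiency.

step 0: eval (v2 == 5)               0xffff
step 1: v3 <- 10                     0xffff
step 2: v3 <- v0                     0xffff
step 3: v3 <- 3                      0xffff

Answer: 4 steps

v3: 3,3,3,3,3,3,3,3,3,3,3,3,3,3,3,3
v2: 4,6,8,10,12,14,16,18,20,22,24,26,28,30,32,34
v0: -1,-1,-1,-1,-1,-1,-1,-1,-1,-1,-1,-1,-1,-1,-1,-1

steps = 4; useful = 64; efficiency = 64/64 = 1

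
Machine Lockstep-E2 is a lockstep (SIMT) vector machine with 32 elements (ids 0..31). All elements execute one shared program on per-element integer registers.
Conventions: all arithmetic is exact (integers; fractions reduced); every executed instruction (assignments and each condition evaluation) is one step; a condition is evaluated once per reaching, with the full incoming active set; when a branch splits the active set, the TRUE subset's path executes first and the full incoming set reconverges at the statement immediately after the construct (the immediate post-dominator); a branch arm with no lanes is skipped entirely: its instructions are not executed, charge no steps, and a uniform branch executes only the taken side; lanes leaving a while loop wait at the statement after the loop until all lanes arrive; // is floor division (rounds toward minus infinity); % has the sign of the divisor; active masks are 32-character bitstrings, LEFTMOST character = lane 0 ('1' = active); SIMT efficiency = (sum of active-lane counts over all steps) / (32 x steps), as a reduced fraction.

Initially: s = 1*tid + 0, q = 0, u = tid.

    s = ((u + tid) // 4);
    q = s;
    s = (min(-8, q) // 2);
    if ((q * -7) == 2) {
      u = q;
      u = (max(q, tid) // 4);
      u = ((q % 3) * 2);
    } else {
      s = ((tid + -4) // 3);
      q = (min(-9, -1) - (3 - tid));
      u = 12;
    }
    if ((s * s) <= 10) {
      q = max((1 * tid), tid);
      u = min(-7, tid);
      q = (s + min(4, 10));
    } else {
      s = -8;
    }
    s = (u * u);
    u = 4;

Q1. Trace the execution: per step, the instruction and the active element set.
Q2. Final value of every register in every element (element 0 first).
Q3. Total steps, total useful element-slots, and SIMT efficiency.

step 0: s <- ((u + tid) // 4)        11111111111111111111111111111111
step 1: q <- s                       11111111111111111111111111111111
step 2: s <- (min(-8, q) // 2)       11111111111111111111111111111111
step 3: eval ((q * -7) == 2)         11111111111111111111111111111111
step 4: s <- ((tid + -4) // 3)       11111111111111111111111111111111
step 5: q <- (min(-9, -1) - (3 - tid)) 11111111111111111111111111111111
step 6: u <- 12                      11111111111111111111111111111111
step 7: eval ((s * s) <= 10)         11111111111111111111111111111111
step 8: q <- max((1 * tid), tid)     11111111111111110000000000000000
step 9: u <- min(-7, tid)            11111111111111110000000000000000
step 10: q <- (s + min(4, 10))        11111111111111110000000000000000
step 11: s <- -8                      00000000000000001111111111111111
step 12: s <- (u * u)                 11111111111111111111111111111111
step 13: u <- 4                       11111111111111111111111111111111

Answer: 14 steps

s: 49,49,49,49,49,49,49,49,49,49,49,49,49,49,49,49,144,144,144,144,144,144,144,144,144,144,144,144,144,144,144,144
q: 2,3,3,3,4,4,4,5,5,5,6,6,6,7,7,7,4,5,6,7,8,9,10,11,12,13,14,15,16,17,18,19
u: 4,4,4,4,4,4,4,4,4,4,4,4,4,4,4,4,4,4,4,4,4,4,4,4,4,4,4,4,4,4,4,4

steps = 14; useful = 384; efficiency = 384/448 = 6/7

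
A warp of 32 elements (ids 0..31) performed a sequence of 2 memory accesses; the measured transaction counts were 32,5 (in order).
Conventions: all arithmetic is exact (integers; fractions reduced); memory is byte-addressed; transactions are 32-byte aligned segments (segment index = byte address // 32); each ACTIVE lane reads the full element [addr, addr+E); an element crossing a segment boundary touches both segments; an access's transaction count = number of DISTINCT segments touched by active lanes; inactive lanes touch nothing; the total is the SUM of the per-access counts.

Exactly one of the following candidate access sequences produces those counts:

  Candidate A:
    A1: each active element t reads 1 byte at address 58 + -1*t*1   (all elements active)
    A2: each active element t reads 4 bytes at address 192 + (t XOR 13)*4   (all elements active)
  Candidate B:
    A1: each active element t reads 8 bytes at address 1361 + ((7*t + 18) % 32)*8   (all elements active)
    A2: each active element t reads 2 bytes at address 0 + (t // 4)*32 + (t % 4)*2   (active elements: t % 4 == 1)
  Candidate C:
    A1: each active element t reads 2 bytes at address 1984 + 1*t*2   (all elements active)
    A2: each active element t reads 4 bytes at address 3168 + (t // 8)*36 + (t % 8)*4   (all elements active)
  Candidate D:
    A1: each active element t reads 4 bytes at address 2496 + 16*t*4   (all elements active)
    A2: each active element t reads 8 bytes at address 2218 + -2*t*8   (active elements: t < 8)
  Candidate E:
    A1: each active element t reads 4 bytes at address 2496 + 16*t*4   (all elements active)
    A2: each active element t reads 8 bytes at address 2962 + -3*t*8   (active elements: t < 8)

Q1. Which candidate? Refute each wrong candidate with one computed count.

A: A1 gives 2 transactions, not 32
B: A1 gives 9 transactions, not 32
C: A1 gives 2 transactions, not 32
E: A2 gives 6 transactions, not 5
D: all counts match (32,5)

Answer: D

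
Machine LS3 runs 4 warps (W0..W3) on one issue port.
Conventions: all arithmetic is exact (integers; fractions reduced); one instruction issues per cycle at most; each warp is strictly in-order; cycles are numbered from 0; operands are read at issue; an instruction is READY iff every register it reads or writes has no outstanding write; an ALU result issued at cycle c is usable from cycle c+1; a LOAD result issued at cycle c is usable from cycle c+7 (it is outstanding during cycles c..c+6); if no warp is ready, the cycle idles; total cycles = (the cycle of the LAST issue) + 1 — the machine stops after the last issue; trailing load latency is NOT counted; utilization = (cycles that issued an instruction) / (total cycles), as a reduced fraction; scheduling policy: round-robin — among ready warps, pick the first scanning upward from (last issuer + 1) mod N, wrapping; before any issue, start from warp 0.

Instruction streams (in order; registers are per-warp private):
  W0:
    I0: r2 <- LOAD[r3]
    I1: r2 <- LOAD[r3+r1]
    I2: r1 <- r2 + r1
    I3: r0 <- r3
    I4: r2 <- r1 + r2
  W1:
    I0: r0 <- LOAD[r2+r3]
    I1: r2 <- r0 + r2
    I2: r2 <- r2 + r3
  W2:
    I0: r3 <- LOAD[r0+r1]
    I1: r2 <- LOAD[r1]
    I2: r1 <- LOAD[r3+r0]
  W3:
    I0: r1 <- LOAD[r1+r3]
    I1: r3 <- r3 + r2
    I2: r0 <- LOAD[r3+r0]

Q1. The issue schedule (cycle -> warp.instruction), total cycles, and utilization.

cycle 0: W0.I0
cycle 1: W1.I0
cycle 2: W2.I0
cycle 3: W3.I0
cycle 4: W2.I1
cycle 5: W3.I1
cycle 6: W3.I2
cycle 7: W0.I1
cycle 8: W1.I1
cycle 9: W2.I2
cycle 10: W1.I2
cycle 11: idle
cycle 12: idle
cycle 13: idle
cycle 14: W0.I2
cycle 15: W0.I3
cycle 16: W0.I4

Answer: 17 cycles, utilization 14/17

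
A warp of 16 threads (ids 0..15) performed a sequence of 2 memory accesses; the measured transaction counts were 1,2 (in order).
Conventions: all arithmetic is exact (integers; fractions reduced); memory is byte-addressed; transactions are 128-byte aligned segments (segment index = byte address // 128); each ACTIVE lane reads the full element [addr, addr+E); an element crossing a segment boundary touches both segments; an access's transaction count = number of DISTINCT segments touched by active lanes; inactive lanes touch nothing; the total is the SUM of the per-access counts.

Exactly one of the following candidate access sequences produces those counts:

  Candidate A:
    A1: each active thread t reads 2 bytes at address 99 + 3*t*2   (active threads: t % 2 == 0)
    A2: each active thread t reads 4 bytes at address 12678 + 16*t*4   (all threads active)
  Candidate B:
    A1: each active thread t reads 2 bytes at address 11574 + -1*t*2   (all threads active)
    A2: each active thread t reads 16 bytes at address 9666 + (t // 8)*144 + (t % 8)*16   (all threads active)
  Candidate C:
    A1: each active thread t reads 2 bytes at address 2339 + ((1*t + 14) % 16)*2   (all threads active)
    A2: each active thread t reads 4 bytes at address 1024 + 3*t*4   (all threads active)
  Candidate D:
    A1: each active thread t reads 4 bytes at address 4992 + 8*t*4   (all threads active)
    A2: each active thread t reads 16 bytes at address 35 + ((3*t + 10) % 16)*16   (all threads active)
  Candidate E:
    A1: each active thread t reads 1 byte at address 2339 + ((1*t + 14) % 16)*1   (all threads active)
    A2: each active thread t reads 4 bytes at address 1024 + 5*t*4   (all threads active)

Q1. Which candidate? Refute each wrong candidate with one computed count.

A: A1 gives 2 transactions, not 1
B: A2 gives 3 transactions, not 2
D: A1 gives 4 transactions, not 1
E: A2 gives 3 transactions, not 2
C: all counts match (1,2)

Answer: C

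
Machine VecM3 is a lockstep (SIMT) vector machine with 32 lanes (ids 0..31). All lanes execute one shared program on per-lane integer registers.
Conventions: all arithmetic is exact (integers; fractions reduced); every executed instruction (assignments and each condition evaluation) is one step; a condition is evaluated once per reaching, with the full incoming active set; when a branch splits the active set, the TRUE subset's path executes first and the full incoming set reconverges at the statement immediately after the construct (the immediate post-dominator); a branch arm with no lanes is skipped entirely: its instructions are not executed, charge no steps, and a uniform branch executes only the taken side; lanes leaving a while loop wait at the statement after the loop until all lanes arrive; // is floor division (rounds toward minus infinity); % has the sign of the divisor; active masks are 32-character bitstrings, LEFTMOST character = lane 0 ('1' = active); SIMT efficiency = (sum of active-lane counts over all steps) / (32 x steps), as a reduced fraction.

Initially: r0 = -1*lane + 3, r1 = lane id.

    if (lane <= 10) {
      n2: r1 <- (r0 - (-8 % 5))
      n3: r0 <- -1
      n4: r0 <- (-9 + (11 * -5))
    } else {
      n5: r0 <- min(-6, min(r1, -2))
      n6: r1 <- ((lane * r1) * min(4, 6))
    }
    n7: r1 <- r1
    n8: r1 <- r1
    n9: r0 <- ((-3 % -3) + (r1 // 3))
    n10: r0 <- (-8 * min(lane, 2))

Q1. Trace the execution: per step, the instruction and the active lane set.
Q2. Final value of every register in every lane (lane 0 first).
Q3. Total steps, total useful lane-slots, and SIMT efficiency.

step 0: eval (lane <= 10)            11111111111111111111111111111111
step 1: r1 <- (r0 - (-8 % 5))        11111111111000000000000000000000
step 2: r0 <- -1                     11111111111000000000000000000000
step 3: r0 <- (-9 + (11 * -5))       11111111111000000000000000000000
step 4: r0 <- min(-6, min(r1, -2))   00000000000111111111111111111111
step 5: r1 <- ((lane * r1) * min(4, 6)) 00000000000111111111111111111111
step 6: r1 <- r1                     11111111111111111111111111111111
step 7: r1 <- r1                     11111111111111111111111111111111
step 8: r0 <- ((-3 % -3) + (r1 // 3)) 11111111111111111111111111111111
step 9: r0 <- (-8 * min(lane, 2))    11111111111111111111111111111111

Answer: 10 steps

r0: 0,-8,-16,-16,-16,-16,-16,-16,-16,-16,-16,-16,-16,-16,-16,-16,-16,-16,-16,-16,-16,-16,-16,-16,-16,-16,-16,-16,-16,-16,-16,-16
r1: 1,0,-1,-2,-3,-4,-5,-6,-7,-8,-9,484,576,676,784,900,1024,1156,1296,1444,1600,1764,1936,2116,2304,2500,2704,2916,3136,3364,3600,3844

steps = 10; useful = 235; efficiency = 235/320 = 47/64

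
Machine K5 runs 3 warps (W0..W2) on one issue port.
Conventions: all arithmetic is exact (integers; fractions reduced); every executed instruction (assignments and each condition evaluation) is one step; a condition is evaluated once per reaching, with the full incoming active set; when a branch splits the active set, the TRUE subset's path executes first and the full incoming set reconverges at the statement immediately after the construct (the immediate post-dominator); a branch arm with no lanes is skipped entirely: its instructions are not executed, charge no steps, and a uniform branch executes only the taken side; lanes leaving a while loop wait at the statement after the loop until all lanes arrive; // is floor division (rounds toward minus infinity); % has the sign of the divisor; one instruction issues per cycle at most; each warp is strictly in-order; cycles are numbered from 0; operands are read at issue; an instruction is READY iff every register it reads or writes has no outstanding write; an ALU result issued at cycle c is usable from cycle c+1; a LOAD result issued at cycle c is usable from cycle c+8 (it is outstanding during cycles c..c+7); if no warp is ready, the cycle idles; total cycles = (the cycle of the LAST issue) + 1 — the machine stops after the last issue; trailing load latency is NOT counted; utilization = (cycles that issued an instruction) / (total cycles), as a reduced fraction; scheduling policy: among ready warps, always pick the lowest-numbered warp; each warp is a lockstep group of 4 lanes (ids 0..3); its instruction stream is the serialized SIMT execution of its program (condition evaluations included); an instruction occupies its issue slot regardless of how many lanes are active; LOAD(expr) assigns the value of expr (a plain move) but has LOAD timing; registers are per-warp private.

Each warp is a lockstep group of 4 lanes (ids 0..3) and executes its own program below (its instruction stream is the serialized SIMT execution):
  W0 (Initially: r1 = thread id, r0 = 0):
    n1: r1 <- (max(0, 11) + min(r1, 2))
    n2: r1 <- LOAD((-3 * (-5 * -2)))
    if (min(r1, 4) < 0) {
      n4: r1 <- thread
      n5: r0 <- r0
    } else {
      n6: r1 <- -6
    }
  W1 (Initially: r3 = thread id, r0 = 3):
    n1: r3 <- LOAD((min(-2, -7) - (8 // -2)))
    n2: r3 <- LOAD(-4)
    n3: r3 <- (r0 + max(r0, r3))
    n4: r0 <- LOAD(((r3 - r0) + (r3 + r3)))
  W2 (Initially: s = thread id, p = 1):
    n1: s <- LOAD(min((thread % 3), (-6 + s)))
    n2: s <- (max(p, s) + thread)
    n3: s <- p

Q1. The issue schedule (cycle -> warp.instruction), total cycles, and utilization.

cycle 0: W0.I0
cycle 1: W0.I1
cycle 2: W1.I0
cycle 3: W2.I0
cycle 4: idle
cycle 5: idle
cycle 6: idle
cycle 7: idle
cycle 8: idle
cycle 9: W0.I2
cycle 10: W0.I3
cycle 11: W0.I4
cycle 12: W1.I1
cycle 13: W2.I1
cycle 14: W2.I2
cycle 15: idle
cycle 16: idle
cycle 17: idle
cycle 18: idle
cycle 19: idle
cycle 20: W1.I2
cycle 21: W1.I3

Answer: 22 cycles, utilization 6/11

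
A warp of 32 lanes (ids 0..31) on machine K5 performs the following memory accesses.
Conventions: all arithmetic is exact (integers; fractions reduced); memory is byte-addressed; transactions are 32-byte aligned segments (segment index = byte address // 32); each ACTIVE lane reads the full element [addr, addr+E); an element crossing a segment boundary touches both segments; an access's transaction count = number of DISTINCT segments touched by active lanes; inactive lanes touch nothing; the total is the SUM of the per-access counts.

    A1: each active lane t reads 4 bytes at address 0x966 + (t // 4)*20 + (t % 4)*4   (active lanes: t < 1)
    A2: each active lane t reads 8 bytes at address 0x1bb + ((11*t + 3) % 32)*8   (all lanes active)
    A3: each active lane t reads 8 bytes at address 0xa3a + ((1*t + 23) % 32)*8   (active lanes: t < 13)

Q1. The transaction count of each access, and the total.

A1: 1 transaction
A2: 9 transactions
A3: 5 transactions

Answer: 1,9,5; total 15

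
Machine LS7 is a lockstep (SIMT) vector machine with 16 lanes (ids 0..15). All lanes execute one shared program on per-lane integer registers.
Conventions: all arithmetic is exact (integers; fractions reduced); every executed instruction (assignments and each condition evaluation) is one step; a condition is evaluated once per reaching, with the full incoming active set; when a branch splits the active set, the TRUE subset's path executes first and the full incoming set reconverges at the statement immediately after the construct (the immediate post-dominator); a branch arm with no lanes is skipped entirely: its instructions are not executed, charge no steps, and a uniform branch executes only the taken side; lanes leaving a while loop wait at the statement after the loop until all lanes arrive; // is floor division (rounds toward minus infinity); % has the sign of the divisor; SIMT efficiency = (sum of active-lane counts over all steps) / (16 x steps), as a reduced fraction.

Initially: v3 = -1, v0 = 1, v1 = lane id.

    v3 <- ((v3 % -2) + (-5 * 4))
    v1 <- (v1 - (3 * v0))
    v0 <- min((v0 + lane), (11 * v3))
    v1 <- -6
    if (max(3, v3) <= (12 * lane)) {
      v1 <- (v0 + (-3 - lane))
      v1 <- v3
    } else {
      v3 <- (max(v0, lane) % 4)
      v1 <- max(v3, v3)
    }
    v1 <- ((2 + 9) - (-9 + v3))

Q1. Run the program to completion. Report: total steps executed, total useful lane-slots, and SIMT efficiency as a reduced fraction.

Answer: 10 steps, 128 useful, 4/5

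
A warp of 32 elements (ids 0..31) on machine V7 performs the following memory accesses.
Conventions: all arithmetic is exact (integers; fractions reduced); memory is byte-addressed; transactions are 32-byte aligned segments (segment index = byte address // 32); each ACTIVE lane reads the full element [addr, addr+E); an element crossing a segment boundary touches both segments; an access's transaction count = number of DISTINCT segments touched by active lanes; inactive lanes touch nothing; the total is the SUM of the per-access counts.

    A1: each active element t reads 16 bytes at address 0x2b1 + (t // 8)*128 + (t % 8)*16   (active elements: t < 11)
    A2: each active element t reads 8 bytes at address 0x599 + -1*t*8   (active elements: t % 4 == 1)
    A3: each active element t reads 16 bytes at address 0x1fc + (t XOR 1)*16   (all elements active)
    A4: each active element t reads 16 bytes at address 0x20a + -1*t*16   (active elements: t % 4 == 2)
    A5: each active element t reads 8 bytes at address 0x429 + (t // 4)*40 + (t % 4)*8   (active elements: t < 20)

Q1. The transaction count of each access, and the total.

A1: 7 transactions
A2: 8 transactions
A3: 17 transactions
A4: 8 transactions
A5: 7 transactions

Answer: 7,8,17,8,7; total 47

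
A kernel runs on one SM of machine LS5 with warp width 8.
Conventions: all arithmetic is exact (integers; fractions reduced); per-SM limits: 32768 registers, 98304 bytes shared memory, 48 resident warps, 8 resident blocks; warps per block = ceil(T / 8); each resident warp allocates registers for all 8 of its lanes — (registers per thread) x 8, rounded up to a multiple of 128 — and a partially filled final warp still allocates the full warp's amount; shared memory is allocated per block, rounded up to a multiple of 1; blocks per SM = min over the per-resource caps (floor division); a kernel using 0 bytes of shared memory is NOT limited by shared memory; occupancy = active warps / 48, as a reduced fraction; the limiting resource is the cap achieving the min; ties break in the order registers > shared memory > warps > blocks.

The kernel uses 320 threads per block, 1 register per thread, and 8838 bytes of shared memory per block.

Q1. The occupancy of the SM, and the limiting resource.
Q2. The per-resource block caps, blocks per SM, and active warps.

Answer: occupancy 5/6, limited by warps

registers: 6 blocks
shared memory: 11 blocks
warps: 1 block
blocks: 8 blocks

Answer: 1 block, 40 active warps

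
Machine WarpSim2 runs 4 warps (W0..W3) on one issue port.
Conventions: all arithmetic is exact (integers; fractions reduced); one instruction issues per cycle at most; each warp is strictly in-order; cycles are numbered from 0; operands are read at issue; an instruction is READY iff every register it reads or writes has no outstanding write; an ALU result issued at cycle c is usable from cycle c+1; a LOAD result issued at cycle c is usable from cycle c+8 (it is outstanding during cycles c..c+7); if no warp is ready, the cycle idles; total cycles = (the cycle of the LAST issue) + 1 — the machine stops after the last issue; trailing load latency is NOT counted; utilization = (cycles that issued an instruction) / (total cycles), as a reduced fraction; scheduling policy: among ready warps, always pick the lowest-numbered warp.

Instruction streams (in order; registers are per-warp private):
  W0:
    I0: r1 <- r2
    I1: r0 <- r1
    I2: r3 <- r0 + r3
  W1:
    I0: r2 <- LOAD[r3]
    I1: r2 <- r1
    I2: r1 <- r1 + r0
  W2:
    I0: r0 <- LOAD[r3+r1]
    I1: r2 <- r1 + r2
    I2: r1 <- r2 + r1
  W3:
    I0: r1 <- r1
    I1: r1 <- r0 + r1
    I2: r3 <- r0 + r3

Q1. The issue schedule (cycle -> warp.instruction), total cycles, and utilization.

cycle 0: W0.I0
cycle 1: W0.I1
cycle 2: W0.I2
cycle 3: W1.I0
cycle 4: W2.I0
cycle 5: W2.I1
cycle 6: W2.I2
cycle 7: W3.I0
cycle 8: W3.I1
cycle 9: W3.I2
cycle 10: idle
cycle 11: W1.I1
cycle 12: W1.I2

Answer: 13 cycles, utilization 12/13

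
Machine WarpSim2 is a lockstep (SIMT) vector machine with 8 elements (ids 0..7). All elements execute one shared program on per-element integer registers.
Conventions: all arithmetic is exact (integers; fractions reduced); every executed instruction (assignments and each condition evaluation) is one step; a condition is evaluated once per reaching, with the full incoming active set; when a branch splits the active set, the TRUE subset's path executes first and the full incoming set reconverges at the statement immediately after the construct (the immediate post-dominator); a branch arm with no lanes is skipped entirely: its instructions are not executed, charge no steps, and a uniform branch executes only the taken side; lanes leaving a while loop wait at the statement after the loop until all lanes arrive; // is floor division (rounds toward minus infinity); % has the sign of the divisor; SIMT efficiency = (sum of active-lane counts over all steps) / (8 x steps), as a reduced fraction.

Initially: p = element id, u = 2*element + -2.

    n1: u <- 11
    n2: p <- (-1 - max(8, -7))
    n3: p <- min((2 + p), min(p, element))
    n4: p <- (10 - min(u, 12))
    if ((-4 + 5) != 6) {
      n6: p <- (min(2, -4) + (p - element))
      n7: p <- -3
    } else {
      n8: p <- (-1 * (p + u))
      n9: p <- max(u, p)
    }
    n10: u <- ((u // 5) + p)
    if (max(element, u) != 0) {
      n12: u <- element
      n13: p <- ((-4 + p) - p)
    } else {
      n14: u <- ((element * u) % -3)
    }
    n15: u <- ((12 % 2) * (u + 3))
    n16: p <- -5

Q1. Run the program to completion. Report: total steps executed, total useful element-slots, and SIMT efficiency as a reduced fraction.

Answer: 14 steps, 103 useful, 103/112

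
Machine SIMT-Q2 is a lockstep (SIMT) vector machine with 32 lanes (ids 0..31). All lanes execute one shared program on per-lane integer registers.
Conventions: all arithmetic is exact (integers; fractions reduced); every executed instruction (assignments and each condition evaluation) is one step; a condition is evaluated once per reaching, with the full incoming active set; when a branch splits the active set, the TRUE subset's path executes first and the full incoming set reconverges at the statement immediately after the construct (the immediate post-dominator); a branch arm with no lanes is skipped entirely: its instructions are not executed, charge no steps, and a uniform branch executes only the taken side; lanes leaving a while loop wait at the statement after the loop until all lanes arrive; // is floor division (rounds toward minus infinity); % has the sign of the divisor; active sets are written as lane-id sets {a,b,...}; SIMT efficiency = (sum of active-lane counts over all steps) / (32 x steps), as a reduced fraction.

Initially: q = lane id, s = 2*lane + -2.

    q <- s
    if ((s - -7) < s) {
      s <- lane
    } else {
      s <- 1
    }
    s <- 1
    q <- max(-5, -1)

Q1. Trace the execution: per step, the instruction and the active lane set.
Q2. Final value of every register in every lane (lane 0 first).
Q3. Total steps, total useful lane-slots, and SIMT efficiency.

step 0: q <- s                       {0,1,2,3,4,5,6,7,8,9,10,11,12,13,14,15,16,17,18,19,20,21,22,23,24,25,26,27,28,29,30,31}
step 1: eval ((s - -7) < s)          {0,1,2,3,4,5,6,7,8,9,10,11,12,13,14,15,16,17,18,19,20,21,22,23,24,25,26,27,28,29,30,31}
step 2: s <- 1                       {0,1,2,3,4,5,6,7,8,9,10,11,12,13,14,15,16,17,18,19,20,21,22,23,24,25,26,27,28,29,30,31}
step 3: s <- 1                       {0,1,2,3,4,5,6,7,8,9,10,11,12,13,14,15,16,17,18,19,20,21,22,23,24,25,26,27,28,29,30,31}
step 4: q <- max(-5, -1)             {0,1,2,3,4,5,6,7,8,9,10,11,12,13,14,15,16,17,18,19,20,21,22,23,24,25,26,27,28,29,30,31}

Answer: 5 steps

q: -1,-1,-1,-1,-1,-1,-1,-1,-1,-1,-1,-1,-1,-1,-1,-1,-1,-1,-1,-1,-1,-1,-1,-1,-1,-1,-1,-1,-1,-1,-1,-1
s: 1,1,1,1,1,1,1,1,1,1,1,1,1,1,1,1,1,1,1,1,1,1,1,1,1,1,1,1,1,1,1,1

steps = 5; useful = 160; efficiency = 160/160 = 1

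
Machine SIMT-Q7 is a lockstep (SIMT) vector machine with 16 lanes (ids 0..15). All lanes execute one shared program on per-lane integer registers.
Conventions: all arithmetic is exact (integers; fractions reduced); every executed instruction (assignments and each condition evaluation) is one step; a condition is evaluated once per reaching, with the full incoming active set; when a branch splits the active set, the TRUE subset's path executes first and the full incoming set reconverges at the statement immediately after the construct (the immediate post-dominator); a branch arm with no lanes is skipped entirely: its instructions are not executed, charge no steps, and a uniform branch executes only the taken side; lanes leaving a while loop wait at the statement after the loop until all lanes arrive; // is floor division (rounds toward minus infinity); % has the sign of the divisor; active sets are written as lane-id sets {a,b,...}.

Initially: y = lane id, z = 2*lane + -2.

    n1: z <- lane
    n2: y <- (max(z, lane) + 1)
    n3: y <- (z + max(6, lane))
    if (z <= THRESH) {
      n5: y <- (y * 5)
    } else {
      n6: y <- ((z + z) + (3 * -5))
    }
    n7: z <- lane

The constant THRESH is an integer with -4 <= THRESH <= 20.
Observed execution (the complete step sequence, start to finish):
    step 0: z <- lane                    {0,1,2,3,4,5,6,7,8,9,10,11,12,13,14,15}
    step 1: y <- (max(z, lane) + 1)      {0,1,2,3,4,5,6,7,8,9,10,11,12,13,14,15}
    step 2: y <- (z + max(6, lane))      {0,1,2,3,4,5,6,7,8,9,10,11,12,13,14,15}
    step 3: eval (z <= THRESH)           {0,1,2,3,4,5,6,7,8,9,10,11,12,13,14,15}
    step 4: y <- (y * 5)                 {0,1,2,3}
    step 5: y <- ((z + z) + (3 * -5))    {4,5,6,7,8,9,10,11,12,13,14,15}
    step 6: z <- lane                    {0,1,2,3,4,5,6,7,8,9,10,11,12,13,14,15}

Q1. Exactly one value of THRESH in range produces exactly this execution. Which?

Answer: THRESH = 3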